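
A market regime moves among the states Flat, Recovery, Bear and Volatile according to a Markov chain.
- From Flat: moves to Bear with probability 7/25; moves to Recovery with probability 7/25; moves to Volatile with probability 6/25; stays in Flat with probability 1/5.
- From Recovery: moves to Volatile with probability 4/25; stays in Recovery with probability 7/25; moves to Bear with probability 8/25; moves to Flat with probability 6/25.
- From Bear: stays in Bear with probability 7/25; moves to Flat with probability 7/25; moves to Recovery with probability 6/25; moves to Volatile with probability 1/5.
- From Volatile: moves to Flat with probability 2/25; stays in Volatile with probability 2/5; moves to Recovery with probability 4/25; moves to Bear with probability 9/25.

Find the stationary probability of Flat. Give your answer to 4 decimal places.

Let the stationary distribution be π with π = πP and π_1 + π_2 + π_3 + π_4 = 1.
π_1 = 0.2·π_1 + 0.24·π_2 + 0.28·π_3 + 0.08·π_4
π_2 = 0.28·π_1 + 0.28·π_2 + 0.24·π_3 + 0.16·π_4
π_3 = 0.28·π_1 + 0.32·π_2 + 0.28·π_3 + 0.36·π_4
Solving with the normalization constraint gives π = (0.2045, 0.2378, 0.3094, 0.2483).
So the stationary probability of Flat is 0.2045.

0.2045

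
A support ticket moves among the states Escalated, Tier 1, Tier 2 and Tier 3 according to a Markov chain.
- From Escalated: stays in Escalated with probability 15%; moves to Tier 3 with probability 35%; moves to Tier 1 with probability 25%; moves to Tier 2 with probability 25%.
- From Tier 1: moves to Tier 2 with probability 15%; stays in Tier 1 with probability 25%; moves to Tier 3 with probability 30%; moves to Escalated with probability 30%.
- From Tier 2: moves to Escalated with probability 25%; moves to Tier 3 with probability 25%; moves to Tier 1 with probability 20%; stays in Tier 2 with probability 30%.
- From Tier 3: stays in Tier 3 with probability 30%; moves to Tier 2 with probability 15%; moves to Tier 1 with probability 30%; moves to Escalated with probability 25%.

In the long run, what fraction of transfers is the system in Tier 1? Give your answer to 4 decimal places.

Let the stationary distribution be π with π = πP and π_1 + π_2 + π_3 + π_4 = 1.
π_1 = 0.15·π_1 + 0.3·π_2 + 0.25·π_3 + 0.25·π_4
π_2 = 0.25·π_1 + 0.25·π_2 + 0.2·π_3 + 0.3·π_4
π_3 = 0.25·π_1 + 0.15·π_2 + 0.3·π_3 + 0.15·π_4
Solving with the normalization constraint gives π = (0.2389, 0.2549, 0.2046, 0.3017).
So the stationary probability of Tier 1 is 0.2549.

0.2549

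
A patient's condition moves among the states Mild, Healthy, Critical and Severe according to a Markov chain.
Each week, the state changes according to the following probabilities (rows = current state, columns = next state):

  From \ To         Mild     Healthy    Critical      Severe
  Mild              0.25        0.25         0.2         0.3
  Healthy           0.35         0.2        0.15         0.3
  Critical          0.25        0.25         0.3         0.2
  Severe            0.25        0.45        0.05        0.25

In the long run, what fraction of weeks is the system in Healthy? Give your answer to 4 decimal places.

0.2896

Let the stationary distribution be π with π = πP and π_1 + π_2 + π_3 + π_4 = 1.
π_1 = 0.25·π_1 + 0.35·π_2 + 0.25·π_3 + 0.25·π_4
π_2 = 0.25·π_1 + 0.2·π_2 + 0.25·π_3 + 0.45·π_4
π_3 = 0.2·π_1 + 0.15·π_2 + 0.3·π_3 + 0.05·π_4
Solving with the normalization constraint gives π = (0.2790, 0.2896, 0.1611, 0.2704).
So the stationary probability of Healthy is 0.2896.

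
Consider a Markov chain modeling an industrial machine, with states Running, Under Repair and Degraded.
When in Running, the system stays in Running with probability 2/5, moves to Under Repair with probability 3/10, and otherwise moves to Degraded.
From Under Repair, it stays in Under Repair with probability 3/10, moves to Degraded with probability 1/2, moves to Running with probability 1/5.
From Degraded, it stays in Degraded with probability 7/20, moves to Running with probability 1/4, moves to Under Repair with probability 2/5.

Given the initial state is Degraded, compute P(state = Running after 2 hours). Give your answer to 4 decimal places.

Sum over the intermediate state after 1 hour:
P = P(Degraded→Running)·P(Running→Running) + P(Degraded→Under Repair)·P(Under Repair→Running) + P(Degraded→Degraded)·P(Degraded→Running)
  = 0.25×0.4 + 0.4×0.2 + 0.35×0.25
  = 0.1000 + 0.0800 + 0.0875 = 0.2675

0.2675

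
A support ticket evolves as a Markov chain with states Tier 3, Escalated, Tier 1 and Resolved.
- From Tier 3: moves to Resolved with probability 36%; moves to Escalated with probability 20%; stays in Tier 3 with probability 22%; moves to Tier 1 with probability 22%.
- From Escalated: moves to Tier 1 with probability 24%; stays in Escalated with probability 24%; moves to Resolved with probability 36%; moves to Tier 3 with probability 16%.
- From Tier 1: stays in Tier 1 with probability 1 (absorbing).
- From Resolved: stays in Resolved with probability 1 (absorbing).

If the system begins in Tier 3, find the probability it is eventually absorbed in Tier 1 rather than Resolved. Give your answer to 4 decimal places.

Let h(s) be the probability of absorption at Tier 1 starting from transient state s. Then h(Tier 1) = 1 and h(Resolved) = 0. By first-step analysis:
h(Tier 3) = 0.22·h(Tier 3) + 0.2·h(Escalated) + 0.22·1 + 0.36·0
h(Escalated) = 0.16·h(Tier 3) + 0.24·h(Escalated) + 0.24·1 + 0.36·0
Solving: h(Tier 3) = 0.3837, h(Escalated) = 0.3966.
Starting from Tier 3, the probability is 0.3837.

0.3837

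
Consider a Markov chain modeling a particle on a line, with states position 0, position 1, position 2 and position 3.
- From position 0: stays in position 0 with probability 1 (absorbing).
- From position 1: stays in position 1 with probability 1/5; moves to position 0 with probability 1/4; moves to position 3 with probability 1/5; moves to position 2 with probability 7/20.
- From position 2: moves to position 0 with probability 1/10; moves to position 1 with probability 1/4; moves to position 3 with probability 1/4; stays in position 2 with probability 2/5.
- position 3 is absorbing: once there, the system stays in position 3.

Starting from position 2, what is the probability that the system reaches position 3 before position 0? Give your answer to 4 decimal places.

0.6369

Let h(s) be the probability of absorption at position 3 starting from transient state s. Then h(position 3) = 1 and h(position 0) = 0. By first-step analysis:
h(position 1) = 0.25·0 + 0.2·h(position 1) + 0.35·h(position 2) + 0.2·1
h(position 2) = 0.1·0 + 0.25·h(position 1) + 0.4·h(position 2) + 0.25·1
Solving: h(position 1) = 0.5287, h(position 2) = 0.6369.
Starting from position 2, the probability is 0.6369.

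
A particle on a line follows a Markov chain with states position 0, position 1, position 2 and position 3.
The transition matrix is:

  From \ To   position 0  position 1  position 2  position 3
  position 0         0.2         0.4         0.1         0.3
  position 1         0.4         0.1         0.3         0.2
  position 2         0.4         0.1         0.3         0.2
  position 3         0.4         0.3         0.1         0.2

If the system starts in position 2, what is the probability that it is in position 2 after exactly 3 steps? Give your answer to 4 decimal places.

Propagate the distribution vector 3 steps from position 2.
After 0 steps: (0.0000, 0.0000, 1.0000, 0.0000)
After 1 step: (0.4000, 0.1000, 0.3000, 0.2000)
After 2 steps: (0.3200, 0.2600, 0.1800, 0.2400)
After 3 steps: (0.3360, 0.2440, 0.1880, 0.2320)
P(in position 2 after 3 steps) = 0.1880

0.1880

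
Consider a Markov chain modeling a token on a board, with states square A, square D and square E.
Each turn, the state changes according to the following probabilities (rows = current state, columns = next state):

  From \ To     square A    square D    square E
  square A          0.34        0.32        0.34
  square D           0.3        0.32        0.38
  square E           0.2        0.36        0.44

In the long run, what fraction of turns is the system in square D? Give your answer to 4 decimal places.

0.3357

Let the stationary distribution be π with π = πP and π_1 + π_2 + π_3 = 1.
π_1 = 0.34·π_1 + 0.3·π_2 + 0.2·π_3
π_2 = 0.32·π_1 + 0.32·π_2 + 0.36·π_3
Solving with the normalization constraint gives π = (0.2716, 0.3357, 0.3927).
So the stationary probability of square D is 0.3357.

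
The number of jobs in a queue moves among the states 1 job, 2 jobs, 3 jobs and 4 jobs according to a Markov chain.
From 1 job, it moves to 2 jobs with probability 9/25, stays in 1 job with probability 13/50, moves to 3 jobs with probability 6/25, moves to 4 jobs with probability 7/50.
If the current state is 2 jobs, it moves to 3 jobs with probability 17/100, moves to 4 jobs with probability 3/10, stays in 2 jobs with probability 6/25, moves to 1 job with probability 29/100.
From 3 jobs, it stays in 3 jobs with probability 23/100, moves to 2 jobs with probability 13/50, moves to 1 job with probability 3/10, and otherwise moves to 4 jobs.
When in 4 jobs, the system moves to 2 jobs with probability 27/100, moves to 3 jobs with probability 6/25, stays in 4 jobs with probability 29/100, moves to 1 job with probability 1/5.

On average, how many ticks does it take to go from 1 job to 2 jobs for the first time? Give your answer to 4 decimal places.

Let t(s) be the expected number of ticks to first reach 2 jobs from state s, with t(2 jobs) = 0. Conditioning on the first tick:
t(1 job) = 1 + 0.26·t(1 job) + 0.24·t(3 jobs) + 0.14·t(4 jobs)
t(3 jobs) = 1 + 0.3·t(1 job) + 0.23·t(3 jobs) + 0.21·t(4 jobs)
t(4 jobs) = 1 + 0.2·t(1 job) + 0.24·t(3 jobs) + 0.29·t(4 jobs)
Solving: t(1 job) = 3.1284, t(3 jobs) = 3.4611, t(4 jobs) = 3.4596.
Expected ticks from 1 job to 2 jobs: 3.1284.

3.1284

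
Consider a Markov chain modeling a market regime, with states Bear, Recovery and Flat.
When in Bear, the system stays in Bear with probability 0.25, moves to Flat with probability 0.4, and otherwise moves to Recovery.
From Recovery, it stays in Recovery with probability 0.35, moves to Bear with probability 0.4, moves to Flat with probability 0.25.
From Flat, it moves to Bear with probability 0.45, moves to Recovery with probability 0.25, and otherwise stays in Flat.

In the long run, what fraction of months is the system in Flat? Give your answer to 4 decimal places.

0.3203

Let the stationary distribution be π with π = πP and π_1 + π_2 + π_3 = 1.
π_1 = 0.25·π_1 + 0.4·π_2 + 0.45·π_3
π_2 = 0.35·π_1 + 0.35·π_2 + 0.25·π_3
Solving with the normalization constraint gives π = (0.3618, 0.3180, 0.3203).
So the stationary probability of Flat is 0.3203.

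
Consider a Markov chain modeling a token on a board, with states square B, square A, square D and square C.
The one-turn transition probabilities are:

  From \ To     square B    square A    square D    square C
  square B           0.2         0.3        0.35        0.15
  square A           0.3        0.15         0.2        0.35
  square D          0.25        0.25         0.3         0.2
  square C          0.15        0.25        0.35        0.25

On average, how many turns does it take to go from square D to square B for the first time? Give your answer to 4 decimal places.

Let t(s) be the expected number of turns to first reach square B from state s, with t(square B) = 0. Conditioning on the first turn:
t(square A) = 1 + 0.15·t(square A) + 0.2·t(square D) + 0.35·t(square C)
t(square D) = 1 + 0.25·t(square A) + 0.3·t(square D) + 0.2·t(square C)
t(square C) = 1 + 0.25·t(square A) + 0.35·t(square D) + 0.25·t(square C)
Solving: t(square A) = 4.0930, t(square D) = 4.2244, t(square C) = 4.6690.
Expected turns from square D to square B: 4.2244.

4.2244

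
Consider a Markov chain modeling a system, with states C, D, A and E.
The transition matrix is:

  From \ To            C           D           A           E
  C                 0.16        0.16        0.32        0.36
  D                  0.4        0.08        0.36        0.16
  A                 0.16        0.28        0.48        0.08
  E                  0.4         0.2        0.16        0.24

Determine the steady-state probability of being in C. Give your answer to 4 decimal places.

0.2544

Let the stationary distribution be π with π = πP and π_1 + π_2 + π_3 + π_4 = 1.
π_1 = 0.16·π_1 + 0.4·π_2 + 0.16·π_3 + 0.4·π_4
π_2 = 0.16·π_1 + 0.08·π_2 + 0.28·π_3 + 0.2·π_4
π_3 = 0.32·π_1 + 0.36·π_2 + 0.48·π_3 + 0.16·π_4
Solving with the normalization constraint gives π = (0.2544, 0.1947, 0.3524, 0.1986).
So the stationary probability of C is 0.2544.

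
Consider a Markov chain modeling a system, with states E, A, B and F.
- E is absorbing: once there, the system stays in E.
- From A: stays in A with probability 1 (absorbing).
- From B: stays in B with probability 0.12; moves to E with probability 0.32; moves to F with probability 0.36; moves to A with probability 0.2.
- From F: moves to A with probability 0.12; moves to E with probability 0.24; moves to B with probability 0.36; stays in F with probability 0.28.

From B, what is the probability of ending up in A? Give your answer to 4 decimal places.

0.3714

Let h(s) be the probability of absorption at A starting from transient state s. Then h(A) = 1 and h(E) = 0. By first-step analysis:
h(B) = 0.32·0 + 0.2·1 + 0.12·h(B) + 0.36·h(F)
h(F) = 0.24·0 + 0.12·1 + 0.36·h(B) + 0.28·h(F)
Solving: h(B) = 0.3714, h(F) = 0.3524.
Starting from B, the probability is 0.3714.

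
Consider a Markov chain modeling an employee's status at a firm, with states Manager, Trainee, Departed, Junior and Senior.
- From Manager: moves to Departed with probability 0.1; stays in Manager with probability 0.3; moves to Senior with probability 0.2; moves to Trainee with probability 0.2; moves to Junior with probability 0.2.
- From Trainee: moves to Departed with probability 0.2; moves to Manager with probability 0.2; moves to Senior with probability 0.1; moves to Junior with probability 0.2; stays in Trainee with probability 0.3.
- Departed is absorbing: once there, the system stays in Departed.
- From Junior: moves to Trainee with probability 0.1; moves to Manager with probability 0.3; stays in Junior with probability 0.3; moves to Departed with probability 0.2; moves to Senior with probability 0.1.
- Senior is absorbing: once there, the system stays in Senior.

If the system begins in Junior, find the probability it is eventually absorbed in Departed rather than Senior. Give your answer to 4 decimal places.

0.5720

Let h(s) be the probability of absorption at Departed starting from transient state s. Then h(Departed) = 1 and h(Senior) = 0. By first-step analysis:
h(Manager) = 0.3·h(Manager) + 0.2·h(Trainee) + 0.1·1 + 0.2·h(Junior) + 0.2·0
h(Trainee) = 0.2·h(Manager) + 0.3·h(Trainee) + 0.2·1 + 0.2·h(Junior) + 0.1·0
h(Junior) = 0.3·h(Manager) + 0.1·h(Trainee) + 0.2·1 + 0.3·h(Junior) + 0.1·0
Solving: h(Manager) = 0.4733, h(Trainee) = 0.5844, h(Junior) = 0.5720.
Starting from Junior, the probability is 0.5720.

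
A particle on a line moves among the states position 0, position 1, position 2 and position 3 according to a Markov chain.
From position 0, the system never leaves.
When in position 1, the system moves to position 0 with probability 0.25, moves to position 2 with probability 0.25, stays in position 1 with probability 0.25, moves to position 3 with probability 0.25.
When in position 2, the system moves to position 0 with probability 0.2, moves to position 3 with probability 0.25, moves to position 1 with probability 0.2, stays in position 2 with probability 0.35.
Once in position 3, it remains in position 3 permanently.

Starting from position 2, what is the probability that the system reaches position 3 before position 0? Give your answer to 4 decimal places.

0.5429

Let h(s) be the probability of absorption at position 3 starting from transient state s. Then h(position 3) = 1 and h(position 0) = 0. By first-step analysis:
h(position 1) = 0.25·0 + 0.25·h(position 1) + 0.25·h(position 2) + 0.25·1
h(position 2) = 0.2·0 + 0.2·h(position 1) + 0.35·h(position 2) + 0.25·1
Solving: h(position 1) = 0.5143, h(position 2) = 0.5429.
Starting from position 2, the probability is 0.5429.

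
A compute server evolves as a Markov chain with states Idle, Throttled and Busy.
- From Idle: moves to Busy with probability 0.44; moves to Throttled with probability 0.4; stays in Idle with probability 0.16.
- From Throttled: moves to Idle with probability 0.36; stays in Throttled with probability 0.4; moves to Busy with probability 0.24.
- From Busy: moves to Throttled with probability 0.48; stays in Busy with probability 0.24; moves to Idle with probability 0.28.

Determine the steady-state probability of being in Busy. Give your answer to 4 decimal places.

Let the stationary distribution be π with π = πP and π_1 + π_2 + π_3 = 1.
π_1 = 0.16·π_1 + 0.36·π_2 + 0.28·π_3
π_2 = 0.4·π_1 + 0.4·π_2 + 0.48·π_3
Solving with the normalization constraint gives π = (0.2803, 0.4237, 0.2961).
So the stationary probability of Busy is 0.2961.

0.2961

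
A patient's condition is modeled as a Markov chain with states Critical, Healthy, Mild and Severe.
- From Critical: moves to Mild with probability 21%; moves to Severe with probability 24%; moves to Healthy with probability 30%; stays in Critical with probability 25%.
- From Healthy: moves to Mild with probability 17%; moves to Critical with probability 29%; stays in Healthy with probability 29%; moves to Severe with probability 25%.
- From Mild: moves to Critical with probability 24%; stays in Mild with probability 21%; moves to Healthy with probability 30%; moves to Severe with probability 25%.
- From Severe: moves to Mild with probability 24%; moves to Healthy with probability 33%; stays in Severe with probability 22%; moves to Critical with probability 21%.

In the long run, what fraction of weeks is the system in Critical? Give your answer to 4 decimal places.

0.2505

Let the stationary distribution be π with π = πP and π_1 + π_2 + π_3 + π_4 = 1.
π_1 = 0.25·π_1 + 0.29·π_2 + 0.24·π_3 + 0.21·π_4
π_2 = 0.3·π_1 + 0.29·π_2 + 0.3·π_3 + 0.33·π_4
π_3 = 0.21·π_1 + 0.17·π_2 + 0.21·π_3 + 0.24·π_4
Solving with the normalization constraint gives π = (0.2505, 0.3042, 0.2050, 0.2403).
So the stationary probability of Critical is 0.2505.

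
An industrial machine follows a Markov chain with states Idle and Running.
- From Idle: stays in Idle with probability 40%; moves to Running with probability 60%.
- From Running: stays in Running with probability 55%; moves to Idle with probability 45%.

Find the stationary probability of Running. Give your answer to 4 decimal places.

Let the stationary distribution be π with π = πP and π_1 + π_2 = 1.
π_1 = 0.4·π_1 + 0.45·π_2
Solving with the normalization constraint gives π = (0.4286, 0.5714).
So the stationary probability of Running is 0.5714.

0.5714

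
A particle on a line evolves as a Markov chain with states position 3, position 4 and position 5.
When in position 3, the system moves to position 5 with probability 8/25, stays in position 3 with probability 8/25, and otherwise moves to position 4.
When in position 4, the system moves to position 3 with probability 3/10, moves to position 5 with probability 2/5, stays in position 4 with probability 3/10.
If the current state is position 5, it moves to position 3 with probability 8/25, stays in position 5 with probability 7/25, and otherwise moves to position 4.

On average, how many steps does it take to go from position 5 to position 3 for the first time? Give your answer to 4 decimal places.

3.1977

Let t(s) be the expected number of steps to first reach position 3 from state s, with t(position 3) = 0. Conditioning on the first step:
t(position 4) = 1 + 0.3·t(position 4) + 0.4·t(position 5)
t(position 5) = 1 + 0.4·t(position 4) + 0.28·t(position 5)
Solving: t(position 4) = 3.2558, t(position 5) = 3.1977.
Expected steps from position 5 to position 3: 3.1977.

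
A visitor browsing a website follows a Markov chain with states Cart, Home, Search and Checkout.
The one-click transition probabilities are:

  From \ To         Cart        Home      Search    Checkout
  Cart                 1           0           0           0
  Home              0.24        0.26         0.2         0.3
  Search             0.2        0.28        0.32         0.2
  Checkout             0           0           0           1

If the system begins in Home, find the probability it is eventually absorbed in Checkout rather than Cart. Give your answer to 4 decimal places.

Let h(s) be the probability of absorption at Checkout starting from transient state s. Then h(Checkout) = 1 and h(Cart) = 0. By first-step analysis:
h(Home) = 0.24·0 + 0.26·h(Home) + 0.2·h(Search) + 0.3·1
h(Search) = 0.2·0 + 0.28·h(Home) + 0.32·h(Search) + 0.2·1
Solving: h(Home) = 0.5456, h(Search) = 0.5188.
Starting from Home, the probability is 0.5456.

0.5456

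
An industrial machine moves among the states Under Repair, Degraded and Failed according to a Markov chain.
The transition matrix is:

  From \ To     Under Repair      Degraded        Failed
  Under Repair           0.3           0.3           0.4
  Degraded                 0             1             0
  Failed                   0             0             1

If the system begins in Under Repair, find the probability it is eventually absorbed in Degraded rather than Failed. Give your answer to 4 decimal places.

Let h(s) be the probability of absorption at Degraded starting from transient state s. Then h(Degraded) = 1 and h(Failed) = 0. By first-step analysis:
h(Under Repair) = 0.3·h(Under Repair) + 0.3·1 + 0.4·0
Solving: h(Under Repair) = 0.4286.
Starting from Under Repair, the probability is 0.4286.

0.4286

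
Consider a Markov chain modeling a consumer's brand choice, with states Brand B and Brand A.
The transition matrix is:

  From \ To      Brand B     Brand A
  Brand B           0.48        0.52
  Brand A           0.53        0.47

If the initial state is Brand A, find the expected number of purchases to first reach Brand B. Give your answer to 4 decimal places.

1.8868

Let t(s) be the expected number of purchases to first reach Brand B from state s, with t(Brand B) = 0. Conditioning on the first purchase:
t(Brand A) = 1 + 0.47·t(Brand A)
Solving: t(Brand A) = 1.8868.
Expected purchases from Brand A to Brand B: 1.8868.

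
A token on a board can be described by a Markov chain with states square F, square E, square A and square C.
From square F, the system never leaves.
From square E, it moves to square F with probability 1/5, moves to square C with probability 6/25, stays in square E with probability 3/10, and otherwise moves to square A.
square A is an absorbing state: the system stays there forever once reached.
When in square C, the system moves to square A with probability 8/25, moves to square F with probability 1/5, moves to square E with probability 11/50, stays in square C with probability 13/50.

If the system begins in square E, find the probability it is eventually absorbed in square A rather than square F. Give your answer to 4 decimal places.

0.5787

Let h(s) be the probability of absorption at square A starting from transient state s. Then h(square A) = 1 and h(square F) = 0. By first-step analysis:
h(square E) = 0.2·0 + 0.3·h(square E) + 0.26·1 + 0.24·h(square C)
h(square C) = 0.2·0 + 0.22·h(square E) + 0.32·1 + 0.26·h(square C)
Solving: h(square E) = 0.5787, h(square C) = 0.6045.
Starting from square E, the probability is 0.5787.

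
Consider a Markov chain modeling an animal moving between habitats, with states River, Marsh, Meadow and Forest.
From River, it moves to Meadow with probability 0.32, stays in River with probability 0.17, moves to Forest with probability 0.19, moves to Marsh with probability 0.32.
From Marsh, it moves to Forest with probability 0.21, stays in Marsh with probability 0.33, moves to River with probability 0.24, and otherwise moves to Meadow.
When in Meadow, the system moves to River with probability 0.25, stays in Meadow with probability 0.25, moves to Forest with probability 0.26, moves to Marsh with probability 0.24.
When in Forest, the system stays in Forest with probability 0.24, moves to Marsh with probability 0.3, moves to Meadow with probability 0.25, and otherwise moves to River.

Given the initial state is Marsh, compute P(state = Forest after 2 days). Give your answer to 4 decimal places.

Propagate the distribution vector 2 days from Marsh.
After 0 days: (0.0000, 1.0000, 0.0000, 0.0000)
After 1 day: (0.2400, 0.3300, 0.2200, 0.2100)
After 2 days: (0.2191, 0.3015, 0.2569, 0.2225)
P(in Forest after 2 days) = 0.2225

0.2225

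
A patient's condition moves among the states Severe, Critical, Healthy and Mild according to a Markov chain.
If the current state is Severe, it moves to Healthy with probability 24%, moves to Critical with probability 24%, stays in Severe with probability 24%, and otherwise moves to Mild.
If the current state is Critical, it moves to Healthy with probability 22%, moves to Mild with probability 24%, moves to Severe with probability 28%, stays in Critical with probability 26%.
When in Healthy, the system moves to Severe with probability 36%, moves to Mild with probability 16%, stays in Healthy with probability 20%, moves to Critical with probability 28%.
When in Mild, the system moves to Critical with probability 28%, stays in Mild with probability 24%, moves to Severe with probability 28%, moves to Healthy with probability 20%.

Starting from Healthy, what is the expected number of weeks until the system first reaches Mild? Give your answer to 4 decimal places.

Let t(s) be the expected number of weeks to first reach Mild from state s, with t(Mild) = 0. Conditioning on the first week:
t(Severe) = 1 + 0.24·t(Severe) + 0.24·t(Critical) + 0.24·t(Healthy)
t(Critical) = 1 + 0.28·t(Severe) + 0.26·t(Critical) + 0.22·t(Healthy)
t(Healthy) = 1 + 0.36·t(Severe) + 0.28·t(Critical) + 0.2·t(Healthy)
Solving: t(Severe) = 4.1198, t(Critical) = 4.2781, t(Healthy) = 4.6013.
Expected weeks from Healthy to Mild: 4.6013.

4.6013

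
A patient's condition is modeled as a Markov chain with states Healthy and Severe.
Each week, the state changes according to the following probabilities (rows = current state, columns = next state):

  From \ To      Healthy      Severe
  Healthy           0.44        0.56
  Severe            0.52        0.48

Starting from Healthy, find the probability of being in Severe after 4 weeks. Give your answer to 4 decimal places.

0.5185

Propagate the distribution vector 4 weeks from Healthy.
After 0 weeks: (1.0000, 0.0000)
After 1 week: (0.4400, 0.5600)
After 2 weeks: (0.4848, 0.5152)
After 3 weeks: (0.4812, 0.5188)
After 4 weeks: (0.4815, 0.5185)
P(in Severe after 4 weeks) = 0.5185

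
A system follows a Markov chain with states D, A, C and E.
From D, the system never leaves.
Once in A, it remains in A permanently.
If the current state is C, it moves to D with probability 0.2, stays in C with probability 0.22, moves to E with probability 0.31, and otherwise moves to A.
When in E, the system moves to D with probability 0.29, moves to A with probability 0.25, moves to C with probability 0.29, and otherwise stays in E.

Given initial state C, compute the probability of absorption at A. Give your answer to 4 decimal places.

Let h(s) be the probability of absorption at A starting from transient state s. Then h(A) = 1 and h(D) = 0. By first-step analysis:
h(C) = 0.2·0 + 0.27·1 + 0.22·h(C) + 0.31·h(E)
h(E) = 0.29·0 + 0.25·1 + 0.29·h(C) + 0.17·h(E)
Solving: h(C) = 0.5410, h(E) = 0.4902.
Starting from C, the probability is 0.5410.

0.5410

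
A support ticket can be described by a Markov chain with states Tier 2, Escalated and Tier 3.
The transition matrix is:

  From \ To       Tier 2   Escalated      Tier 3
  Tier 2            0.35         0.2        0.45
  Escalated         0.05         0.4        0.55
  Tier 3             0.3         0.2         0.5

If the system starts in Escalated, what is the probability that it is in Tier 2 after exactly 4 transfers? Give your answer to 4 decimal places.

0.2480

Propagate the distribution vector 4 transfers from Escalated.
After 0 transfers: (0.0000, 1.0000, 0.0000)
After 1 transfer: (0.0500, 0.4000, 0.5500)
After 2 transfers: (0.2025, 0.2800, 0.5175)
After 3 transfers: (0.2401, 0.2560, 0.5039)
After 4 transfers: (0.2480, 0.2512, 0.5008)
P(in Tier 2 after 4 transfers) = 0.2480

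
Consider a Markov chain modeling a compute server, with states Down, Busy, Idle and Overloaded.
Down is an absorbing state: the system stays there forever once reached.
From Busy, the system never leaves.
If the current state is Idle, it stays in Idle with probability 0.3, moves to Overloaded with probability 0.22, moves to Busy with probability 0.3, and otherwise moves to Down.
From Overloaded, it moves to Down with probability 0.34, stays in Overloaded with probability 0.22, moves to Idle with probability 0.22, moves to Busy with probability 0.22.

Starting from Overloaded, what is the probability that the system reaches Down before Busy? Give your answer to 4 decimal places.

Let h(s) be the probability of absorption at Down starting from transient state s. Then h(Down) = 1 and h(Busy) = 0. By first-step analysis:
h(Idle) = 0.18·1 + 0.3·0 + 0.3·h(Idle) + 0.22·h(Overloaded)
h(Overloaded) = 0.34·1 + 0.22·0 + 0.22·h(Idle) + 0.22·h(Overloaded)
Solving: h(Idle) = 0.4325, h(Overloaded) = 0.5579.
Starting from Overloaded, the probability is 0.5579.

0.5579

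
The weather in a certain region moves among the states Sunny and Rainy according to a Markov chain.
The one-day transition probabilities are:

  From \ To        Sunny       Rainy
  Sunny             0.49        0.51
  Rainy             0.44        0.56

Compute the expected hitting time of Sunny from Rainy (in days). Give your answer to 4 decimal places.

Let t(s) be the expected number of days to first reach Sunny from state s, with t(Sunny) = 0. Conditioning on the first day:
t(Rainy) = 1 + 0.56·t(Rainy)
Solving: t(Rainy) = 2.2727.
Expected days from Rainy to Sunny: 2.2727.

2.2727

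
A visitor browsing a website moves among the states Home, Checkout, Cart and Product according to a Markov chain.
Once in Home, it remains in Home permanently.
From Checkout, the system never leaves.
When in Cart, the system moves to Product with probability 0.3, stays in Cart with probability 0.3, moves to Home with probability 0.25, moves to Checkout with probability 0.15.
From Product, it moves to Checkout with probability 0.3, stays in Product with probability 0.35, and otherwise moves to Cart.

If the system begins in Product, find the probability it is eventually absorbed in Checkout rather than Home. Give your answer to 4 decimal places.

Let h(s) be the probability of absorption at Checkout starting from transient state s. Then h(Checkout) = 1 and h(Home) = 0. By first-step analysis:
h(Cart) = 0.25·0 + 0.15·1 + 0.3·h(Cart) + 0.3·h(Product)
h(Product) = 0.3·1 + 0.35·h(Cart) + 0.35·h(Product)
Solving: h(Cart) = 0.5357, h(Product) = 0.7500.
Starting from Product, the probability is 0.7500.

0.7500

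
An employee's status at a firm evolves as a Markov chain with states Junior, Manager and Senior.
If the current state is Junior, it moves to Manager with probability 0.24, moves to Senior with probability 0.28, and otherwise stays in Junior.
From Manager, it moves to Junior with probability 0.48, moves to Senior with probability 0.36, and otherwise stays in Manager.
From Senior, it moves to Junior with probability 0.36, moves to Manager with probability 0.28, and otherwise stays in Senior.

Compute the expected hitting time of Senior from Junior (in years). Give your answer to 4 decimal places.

3.3582

Let t(s) be the expected number of years to first reach Senior from state s, with t(Senior) = 0. Conditioning on the first year:
t(Junior) = 1 + 0.48·t(Junior) + 0.24·t(Manager)
t(Manager) = 1 + 0.48·t(Junior) + 0.16·t(Manager)
Solving: t(Junior) = 3.3582, t(Manager) = 3.1095.
Expected years from Junior to Senior: 3.3582.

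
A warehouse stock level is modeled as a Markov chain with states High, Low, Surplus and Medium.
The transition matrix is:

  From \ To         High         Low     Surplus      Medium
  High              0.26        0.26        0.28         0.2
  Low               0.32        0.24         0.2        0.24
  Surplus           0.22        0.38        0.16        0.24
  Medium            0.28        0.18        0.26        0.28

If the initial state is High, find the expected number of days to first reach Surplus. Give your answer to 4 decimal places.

Let t(s) be the expected number of days to first reach Surplus from state s, with t(Surplus) = 0. Conditioning on the first day:
t(High) = 1 + 0.26·t(High) + 0.26·t(Low) + 0.2·t(Medium)
t(Low) = 1 + 0.32·t(High) + 0.24·t(Low) + 0.24·t(Medium)
t(Medium) = 1 + 0.28·t(High) + 0.18·t(Low) + 0.28·t(Medium)
Solving: t(High) = 3.8989, t(Low) = 4.2070, t(Medium) = 3.9569.
Expected days from High to Surplus: 3.8989.

3.8989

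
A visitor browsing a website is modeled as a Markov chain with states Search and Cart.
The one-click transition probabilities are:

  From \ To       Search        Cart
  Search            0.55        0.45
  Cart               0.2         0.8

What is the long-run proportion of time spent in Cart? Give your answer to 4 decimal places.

Let the stationary distribution be π with π = πP and π_1 + π_2 = 1.
π_1 = 0.55·π_1 + 0.2·π_2
Solving with the normalization constraint gives π = (0.3077, 0.6923).
So the stationary probability of Cart is 0.6923.

0.6923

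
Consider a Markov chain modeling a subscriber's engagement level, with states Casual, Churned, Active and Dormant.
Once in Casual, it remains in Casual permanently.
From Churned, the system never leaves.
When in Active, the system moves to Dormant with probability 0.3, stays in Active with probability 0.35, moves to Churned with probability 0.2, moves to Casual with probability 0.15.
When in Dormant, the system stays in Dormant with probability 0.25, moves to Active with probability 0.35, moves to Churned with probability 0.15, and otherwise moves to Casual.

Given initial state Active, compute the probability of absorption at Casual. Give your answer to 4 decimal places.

Let h(s) be the probability of absorption at Casual starting from transient state s. Then h(Casual) = 1 and h(Churned) = 0. By first-step analysis:
h(Active) = 0.15·1 + 0.2·0 + 0.35·h(Active) + 0.3·h(Dormant)
h(Dormant) = 0.25·1 + 0.15·0 + 0.35·h(Active) + 0.25·h(Dormant)
Solving: h(Active) = 0.4902, h(Dormant) = 0.5621.
Starting from Active, the probability is 0.4902.

0.4902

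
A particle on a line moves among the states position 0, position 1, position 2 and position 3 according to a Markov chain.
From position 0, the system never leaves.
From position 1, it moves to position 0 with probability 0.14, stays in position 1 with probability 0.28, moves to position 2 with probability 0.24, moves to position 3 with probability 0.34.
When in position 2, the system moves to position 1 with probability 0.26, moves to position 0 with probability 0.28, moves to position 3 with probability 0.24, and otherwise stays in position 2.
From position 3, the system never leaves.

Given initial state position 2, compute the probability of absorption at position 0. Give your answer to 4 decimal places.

Let h(s) be the probability of absorption at position 0 starting from transient state s. Then h(position 0) = 1 and h(position 3) = 0. By first-step analysis:
h(position 1) = 0.14·1 + 0.28·h(position 1) + 0.24·h(position 2) + 0.34·0
h(position 2) = 0.28·1 + 0.26·h(position 1) + 0.22·h(position 2) + 0.24·0
Solving: h(position 1) = 0.3534, h(position 2) = 0.4768.
Starting from position 2, the probability is 0.4768.

0.4768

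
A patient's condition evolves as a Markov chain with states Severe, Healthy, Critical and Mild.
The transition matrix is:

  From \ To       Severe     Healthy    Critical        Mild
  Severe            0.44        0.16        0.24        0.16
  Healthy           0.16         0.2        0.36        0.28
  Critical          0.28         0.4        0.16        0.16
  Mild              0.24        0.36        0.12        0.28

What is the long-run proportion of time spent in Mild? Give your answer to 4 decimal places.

Let the stationary distribution be π with π = πP and π_1 + π_2 + π_3 + π_4 = 1.
π_1 = 0.44·π_1 + 0.16·π_2 + 0.28·π_3 + 0.24·π_4
π_2 = 0.16·π_1 + 0.2·π_2 + 0.4·π_3 + 0.36·π_4
π_3 = 0.24·π_1 + 0.36·π_2 + 0.16·π_3 + 0.12·π_4
Solving with the normalization constraint gives π = (0.2845, 0.2692, 0.2278, 0.2185).
So the stationary probability of Mild is 0.2185.

0.2185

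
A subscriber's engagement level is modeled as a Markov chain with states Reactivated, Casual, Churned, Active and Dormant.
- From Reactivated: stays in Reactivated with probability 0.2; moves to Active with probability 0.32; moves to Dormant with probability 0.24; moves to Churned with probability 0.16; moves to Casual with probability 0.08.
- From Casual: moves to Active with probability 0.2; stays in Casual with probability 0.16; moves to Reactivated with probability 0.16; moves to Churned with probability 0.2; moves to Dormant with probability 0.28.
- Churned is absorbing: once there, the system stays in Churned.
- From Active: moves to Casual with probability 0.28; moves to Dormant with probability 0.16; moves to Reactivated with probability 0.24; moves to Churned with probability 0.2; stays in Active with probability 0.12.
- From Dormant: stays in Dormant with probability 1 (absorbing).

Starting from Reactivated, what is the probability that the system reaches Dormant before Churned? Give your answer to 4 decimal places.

Let h(s) be the probability of absorption at Dormant starting from transient state s. Then h(Dormant) = 1 and h(Churned) = 0. By first-step analysis:
h(Reactivated) = 0.2·h(Reactivated) + 0.08·h(Casual) + 0.16·0 + 0.32·h(Active) + 0.24·1
h(Casual) = 0.16·h(Reactivated) + 0.16·h(Casual) + 0.2·0 + 0.2·h(Active) + 0.28·1
h(Active) = 0.24·h(Reactivated) + 0.28·h(Casual) + 0.2·0 + 0.12·h(Active) + 0.16·1
Solving: h(Reactivated) = 0.5619, h(Casual) = 0.5628, h(Active) = 0.5141.
Starting from Reactivated, the probability is 0.5619.

0.5619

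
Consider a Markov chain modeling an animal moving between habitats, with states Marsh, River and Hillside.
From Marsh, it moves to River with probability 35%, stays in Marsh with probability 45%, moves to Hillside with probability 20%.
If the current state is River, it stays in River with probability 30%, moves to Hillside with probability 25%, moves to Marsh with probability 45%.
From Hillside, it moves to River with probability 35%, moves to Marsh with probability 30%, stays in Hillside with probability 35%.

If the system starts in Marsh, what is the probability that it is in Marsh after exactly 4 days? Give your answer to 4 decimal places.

0.4119

Propagate the distribution vector 4 days from Marsh.
After 0 days: (1.0000, 0.0000, 0.0000)
After 1 day: (0.4500, 0.3500, 0.2000)
After 2 days: (0.4200, 0.3325, 0.2475)
After 3 days: (0.4129, 0.3334, 0.2538)
After 4 days: (0.4119, 0.3333, 0.2547)
P(in Marsh after 4 days) = 0.4119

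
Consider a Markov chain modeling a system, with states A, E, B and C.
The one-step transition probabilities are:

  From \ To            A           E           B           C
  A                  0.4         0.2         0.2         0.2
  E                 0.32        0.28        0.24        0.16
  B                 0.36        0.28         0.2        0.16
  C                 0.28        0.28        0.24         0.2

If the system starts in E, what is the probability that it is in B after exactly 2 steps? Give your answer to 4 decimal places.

0.2176

Propagate the distribution vector 2 steps from E.
After 0 steps: (0.0000, 1.0000, 0.0000, 0.0000)
After 1 step: (0.3200, 0.2800, 0.2400, 0.1600)
After 2 steps: (0.3488, 0.2544, 0.2176, 0.1792)
P(in B after 2 steps) = 0.2176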